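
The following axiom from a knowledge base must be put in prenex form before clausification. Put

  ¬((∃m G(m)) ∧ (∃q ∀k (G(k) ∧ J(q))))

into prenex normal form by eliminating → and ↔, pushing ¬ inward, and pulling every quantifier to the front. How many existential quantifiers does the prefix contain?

1

Move each ¬ inward, flipping quantifiers it crosses:
  (∀m ¬G(m)) ∨ (∀q ∃k (¬G(k) ∨ ¬J(q)))
Pull the quantifiers to the front (each side's bound variable is not free in the other side):
  ∀m ∀q ∃k (¬G(m) ∨ ¬G(k) ∨ ¬J(q))
The prefix is ∀m ∀q ∃k: 2 universal, 1 existential.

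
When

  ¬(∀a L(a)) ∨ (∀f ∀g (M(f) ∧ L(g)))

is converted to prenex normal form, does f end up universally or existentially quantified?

Drive negations inward (¬∀x A ≡ ∃x ¬A, ¬∃x A ≡ ∀x ¬A, De Morgan for ∧/∨):
  (∃a ¬L(a)) ∨ (∀f ∀g (M(f) ∧ L(g)))
All bound variables are already distinct, so no renaming is needed.
Pull the quantifiers to the front (each side's bound variable is not free in the other side):
  ∃a ∀f ∀g (¬L(a) ∨ M(f) ∧ L(g))
The quantifier ∀f sits under an even number of negations, so it remains universal.

universal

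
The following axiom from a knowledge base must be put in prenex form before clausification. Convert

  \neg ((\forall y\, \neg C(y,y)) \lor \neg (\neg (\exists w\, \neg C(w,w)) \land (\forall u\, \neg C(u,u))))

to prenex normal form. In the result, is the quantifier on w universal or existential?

universal

Move each ¬ inward, flipping quantifiers it crosses:
  (\exists y\, C(y,y)) \land (\forall w\, C(w,w)) \land (\forall u\, \neg C(u,u))
All bound variables are already distinct, so no renaming is needed.
Extract every quantifier outward, since the variables are now distinct and don't occur free across branches:
  \exists y\, \forall w\, \forall u\, (C(y,y) \land C(w,w) \land \neg C(u,u))
The quantifier \exists w sits under an odd number of negations, so it flips to \forall w.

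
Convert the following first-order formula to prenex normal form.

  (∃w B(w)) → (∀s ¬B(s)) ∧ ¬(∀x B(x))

∀w ∀s ∃x (¬B(w) ∨ ¬B(s) ∧ ¬B(x))

First replace A → B with ¬A ∨ B.
  ¬(∃w B(w)) ∨ (∀s ¬B(s)) ∧ ¬(∀x B(x))
Move each ¬ inward, flipping quantifiers it crosses:
  (∀w ¬B(w)) ∨ (∀s ¬B(s)) ∧ (∃x ¬B(x))
All bound variables are already distinct, so no renaming is needed.
Extract every quantifier outward, since the variables are now distinct and don't occur free across branches:
  ∀w ∀s ∃x (¬B(w) ∨ ¬B(s) ∧ ¬B(x))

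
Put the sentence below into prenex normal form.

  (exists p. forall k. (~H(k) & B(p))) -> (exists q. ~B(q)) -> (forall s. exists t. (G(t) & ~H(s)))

forall p. exists k. forall q. forall s. exists t. (H(k) | ~B(p) | B(q) | G(t) & ~H(s))

First replace A → B with ¬A ∨ B.
  ~(exists p. forall k. (~H(k) & B(p))) | ~(exists q. ~B(q)) | (forall s. exists t. (G(t) & ~H(s)))
Move each ¬ inward, flipping quantifiers it crosses:
  (forall p. exists k. (H(k) | ~B(p))) | (forall q. B(q)) | (forall s. exists t. (G(t) & ~H(s)))
All bound variables are already distinct, so no renaming is needed.
Finally move all quantifiers to the prefix:
  forall p. exists k. forall q. forall s. exists t. (H(k) | ~B(p) | B(q) | G(t) & ~H(s))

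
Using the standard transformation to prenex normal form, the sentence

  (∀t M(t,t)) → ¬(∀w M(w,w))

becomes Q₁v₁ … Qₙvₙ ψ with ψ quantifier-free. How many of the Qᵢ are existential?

Eliminate → and ↔ using ¬ and ∨.
  ¬(∀t M(t,t)) ∨ ¬(∀w M(w,w))
Drive negations inward (¬∀x A ≡ ∃x ¬A, ¬∃x A ≡ ∀x ¬A, De Morgan for ∧/∨):
  (∃t ¬M(t,t)) ∨ (∃w ¬M(w,w))
All bound variables are already distinct, so no renaming is needed.
Finally move all quantifiers to the prefix:
  ∃t ∃w (¬M(t,t) ∨ ¬M(w,w))
The prefix is ∃t ∃w: 0 universal, 2 existential.

2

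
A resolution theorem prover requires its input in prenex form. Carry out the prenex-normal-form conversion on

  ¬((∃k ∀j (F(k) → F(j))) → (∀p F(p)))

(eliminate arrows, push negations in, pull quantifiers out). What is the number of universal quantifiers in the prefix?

1

First replace A → B with ¬A ∨ B.
  ¬(¬(∃k ∀j (¬F(k) ∨ F(j))) ∨ (∀p F(p)))
Move each ¬ inward, flipping quantifiers it crosses:
  (∃k ∀j (¬F(k) ∨ F(j))) ∧ (∃p ¬F(p))
All bound variables are already distinct, so no renaming is needed.
Extract every quantifier outward, since the variables are now distinct and don't occur free across branches:
  ∃k ∀j ∃p ((¬F(k) ∨ F(j)) ∧ ¬F(p))
The prefix is ∃k ∀j ∃p: 1 universal, 2 existential.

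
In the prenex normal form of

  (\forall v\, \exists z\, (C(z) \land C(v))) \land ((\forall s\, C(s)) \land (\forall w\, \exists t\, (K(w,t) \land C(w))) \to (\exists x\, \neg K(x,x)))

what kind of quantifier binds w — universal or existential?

Rewrite implications/biconditionals: A → B as ¬A ∨ B.
  (\forall v\, \exists z\, (C(z) \land C(v))) \land (\neg ((\forall s\, C(s)) \land (\forall w\, \exists t\, (K(w,t) \land C(w)))) \lor (\exists x\, \neg K(x,x)))
Move each ¬ inward, flipping quantifiers it crosses:
  (\forall v\, \exists z\, (C(z) \land C(v))) \land ((\exists s\, \neg C(s)) \lor (\exists w\, \forall t\, (\neg K(w,t) \lor \neg C(w))) \lor (\exists x\, \neg K(x,x)))
Pull the quantifiers to the front (each side's bound variable is not free in the other side):
  \forall v\, \exists z\, \exists s\, \exists w\, \forall t\, \exists x\, (C(z) \land C(v) \land (\neg C(s) \lor \neg K(w,t) \lor \neg C(w) \lor \neg K(x,x)))
The quantifier \forall w sits under an odd number of negations (counting the antecedent side of each →), so it flips to \exists w.

existential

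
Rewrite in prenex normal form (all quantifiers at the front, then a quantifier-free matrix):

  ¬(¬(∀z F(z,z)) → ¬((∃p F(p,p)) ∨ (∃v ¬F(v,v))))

∃z ∃p ∃v (¬F(z,z) ∧ (F(p,p) ∨ ¬F(v,v)))

Rewrite implications/biconditionals: A → B as ¬A ∨ B.
  ¬(¬¬(∀z F(z,z)) ∨ ¬((∃p F(p,p)) ∨ (∃v ¬F(v,v))))
Move each ¬ inward, flipping quantifiers it crosses:
  (∃z ¬F(z,z)) ∧ ((∃p F(p,p)) ∨ (∃v ¬F(v,v)))
Extract every quantifier outward, since the variables are now distinct and don't occur free across branches:
  ∃z ∃p ∃v (¬F(z,z) ∧ (F(p,p) ∨ ¬F(v,v)))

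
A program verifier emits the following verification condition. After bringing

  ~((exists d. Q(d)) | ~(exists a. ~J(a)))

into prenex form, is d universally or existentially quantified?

Push ¬ through the quantifiers and connectives to reach negation normal form:
  (forall d. ~Q(d)) & (exists a. ~J(a))
All bound variables are already distinct, so no renaming is needed.
Extract every quantifier outward, since the variables are now distinct and don't occur free across branches:
  forall d. exists a. (~Q(d) & ~J(a))
The quantifier exists d sits under an odd number of negations, so it flips to forall d.

universal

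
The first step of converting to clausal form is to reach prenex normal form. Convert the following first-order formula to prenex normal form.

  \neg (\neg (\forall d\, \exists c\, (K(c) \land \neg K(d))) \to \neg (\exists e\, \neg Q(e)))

\exists d\, \forall c\, \exists e\, ((\neg K(c) \lor K(d)) \land \neg Q(e))

Rewrite implications/biconditionals: A → B as ¬A ∨ B.
  \neg (\neg \neg (\forall d\, \exists c\, (K(c) \land \neg K(d))) \lor \neg (\exists e\, \neg Q(e)))
Drive negations inward (¬∀x A ≡ ∃x ¬A, ¬∃x A ≡ ∀x ¬A, De Morgan for ∧/∨):
  (\exists d\, \forall c\, (\neg K(c) \lor K(d))) \land (\exists e\, \neg Q(e))
All bound variables are already distinct, so no renaming is needed.
Extract every quantifier outward, since the variables are now distinct and don't occur free across branches:
  \exists d\, \forall c\, \exists e\, ((\neg K(c) \lor K(d)) \land \neg Q(e))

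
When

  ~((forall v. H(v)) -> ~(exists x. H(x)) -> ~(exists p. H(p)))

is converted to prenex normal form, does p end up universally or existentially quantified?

Rewrite implications/biconditionals: A → B as ¬A ∨ B.
  ~(~(forall v. H(v)) | ~~(exists x. H(x)) | ~(exists p. H(p)))
Drive negations inward (¬∀x A ≡ ∃x ¬A, ¬∃x A ≡ ∀x ¬A, De Morgan for ∧/∨):
  (forall v. H(v)) & (forall x. ~H(x)) & (exists p. H(p))
All bound variables are already distinct, so no renaming is needed.
Extract every quantifier outward, since the variables are now distinct and don't occur free across branches:
  forall v. forall x. exists p. (H(v) & ~H(x) & H(p))
The quantifier exists p sits under an even number of negations (counting the antecedent side of each →), so it remains existential.

existential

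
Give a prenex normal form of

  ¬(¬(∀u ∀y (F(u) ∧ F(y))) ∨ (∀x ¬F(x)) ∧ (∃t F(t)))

Push ¬ through the quantifiers and connectives to reach negation normal form:
  (∀u ∀y (F(u) ∧ F(y))) ∧ ((∃x F(x)) ∨ (∀t ¬F(t)))
Pull the quantifiers to the front (each side's bound variable is not free in the other side):
  ∀u ∀y ∃x ∀t (F(u) ∧ F(y) ∧ (F(x) ∨ ¬F(t)))

∀u ∀y ∃x ∀t (F(u) ∧ F(y) ∧ (F(x) ∨ ¬F(t)))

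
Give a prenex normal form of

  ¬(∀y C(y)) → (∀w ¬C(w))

∀y ∀w (C(y) ∨ ¬C(w))

Eliminate → and ↔ using ¬ and ∨.
  ¬¬(∀y C(y)) ∨ (∀w ¬C(w))
Move each ¬ inward, flipping quantifiers it crosses:
  (∀y C(y)) ∨ (∀w ¬C(w))
All bound variables are already distinct, so no renaming is needed.
Pull the quantifiers to the front (each side's bound variable is not free in the other side):
  ∀y ∀w (C(y) ∨ ¬C(w))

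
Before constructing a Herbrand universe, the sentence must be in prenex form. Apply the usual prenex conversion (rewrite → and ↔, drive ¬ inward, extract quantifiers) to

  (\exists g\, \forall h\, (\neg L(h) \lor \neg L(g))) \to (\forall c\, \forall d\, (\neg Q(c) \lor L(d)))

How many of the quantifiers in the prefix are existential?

1

Rewrite implications/biconditionals: A → B as ¬A ∨ B.
  \neg (\exists g\, \forall h\, (\neg L(h) \lor \neg L(g))) \lor (\forall c\, \forall d\, (\neg Q(c) \lor L(d)))
Push ¬ through the quantifiers and connectives to reach negation normal form:
  (\forall g\, \exists h\, (L(h) \land L(g))) \lor (\forall c\, \forall d\, (\neg Q(c) \lor L(d)))
All bound variables are already distinct, so no renaming is needed.
Pull the quantifiers to the front (each side's bound variable is not free in the other side):
  \forall g\, \exists h\, \forall c\, \forall d\, (L(h) \land L(g) \lor \neg Q(c) \lor L(d))
The prefix is \forall g \exists h \forall c \forall d: 3 universal, 1 existential.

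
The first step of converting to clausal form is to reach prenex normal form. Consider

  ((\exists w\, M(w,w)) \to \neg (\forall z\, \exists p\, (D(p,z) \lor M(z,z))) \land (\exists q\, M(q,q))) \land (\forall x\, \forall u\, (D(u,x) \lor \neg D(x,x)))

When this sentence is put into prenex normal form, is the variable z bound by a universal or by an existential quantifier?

existential

First replace A → B with ¬A ∨ B.
  (\neg (\exists w\, M(w,w)) \lor \neg (\forall z\, \exists p\, (D(p,z) \lor M(z,z))) \land (\exists q\, M(q,q))) \land (\forall x\, \forall u\, (D(u,x) \lor \neg D(x,x)))
Move each ¬ inward, flipping quantifiers it crosses:
  ((\forall w\, \neg M(w,w)) \lor (\exists z\, \forall p\, (\neg D(p,z) \land \neg M(z,z))) \land (\exists q\, M(q,q))) \land (\forall x\, \forall u\, (D(u,x) \lor \neg D(x,x)))
All bound variables are already distinct, so no renaming is needed.
Finally move all quantifiers to the prefix:
  \forall w\, \exists z\, \forall p\, \exists q\, \forall x\, \forall u\, ((\neg M(w,w) \lor \neg D(p,z) \land \neg M(z,z) \land M(q,q)) \land (D(u,x) \lor \neg D(x,x)))
The quantifier \forall z sits under an odd number of negations (counting the antecedent side of each →), so it flips to \exists z.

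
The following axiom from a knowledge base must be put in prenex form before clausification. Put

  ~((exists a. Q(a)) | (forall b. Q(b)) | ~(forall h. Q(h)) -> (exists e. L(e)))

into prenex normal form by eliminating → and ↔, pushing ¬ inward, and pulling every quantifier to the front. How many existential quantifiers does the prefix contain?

2

First replace A → B with ¬A ∨ B.
  ~(~((exists a. Q(a)) | (forall b. Q(b)) | ~(forall h. Q(h))) | (exists e. L(e)))
Drive negations inward (¬∀x A ≡ ∃x ¬A, ¬∃x A ≡ ∀x ¬A, De Morgan for ∧/∨):
  ((exists a. Q(a)) | (forall b. Q(b)) | (exists h. ~Q(h))) & (forall e. ~L(e))
All bound variables are already distinct, so no renaming is needed.
Finally move all quantifiers to the prefix:
  exists a. forall b. exists h. forall e. ((Q(a) | Q(b) | ~Q(h)) & ~L(e))
The prefix is exists a forall b exists h forall e: 2 universal, 2 existential.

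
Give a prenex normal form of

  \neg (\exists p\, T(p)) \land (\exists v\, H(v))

Drive negations inward (¬∀x A ≡ ∃x ¬A, ¬∃x A ≡ ∀x ¬A, De Morgan for ∧/∨):
  (\forall p\, \neg T(p)) \land (\exists v\, H(v))
All bound variables are already distinct, so no renaming is needed.
Finally move all quantifiers to the prefix:
  \forall p\, \exists v\, (\neg T(p) \land H(v))

\forall p\, \exists v\, (\neg T(p) \land H(v))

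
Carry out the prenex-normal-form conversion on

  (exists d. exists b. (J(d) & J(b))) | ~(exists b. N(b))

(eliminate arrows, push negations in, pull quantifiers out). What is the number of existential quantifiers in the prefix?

2

Drive negations inward (¬∀x A ≡ ∃x ¬A, ¬∃x A ≡ ∀x ¬A, De Morgan for ∧/∨):
  (exists d. exists b. (J(d) & J(b))) | (forall b. ~N(b))
Rename bound variables to avoid capture: b↦y.
  (exists d. exists b. (J(d) & J(b))) | (forall y. ~N(y))
Pull the quantifiers to the front (each side's bound variable is not free in the other side):
  exists d. exists b. forall y. (J(d) & J(b) | ~N(y))
The prefix is exists d exists b forall y: 1 universal, 2 existential.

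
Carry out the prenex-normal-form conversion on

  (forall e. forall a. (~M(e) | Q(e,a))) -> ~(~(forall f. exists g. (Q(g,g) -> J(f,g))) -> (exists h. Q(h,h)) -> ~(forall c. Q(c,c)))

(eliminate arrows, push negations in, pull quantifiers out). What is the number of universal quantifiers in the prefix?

2

Eliminate → and ↔ using ¬ and ∨.
  ~(forall e. forall a. (~M(e) | Q(e,a))) | ~(~~(forall f. exists g. (~Q(g,g) | J(f,g))) | ~(exists h. Q(h,h)) | ~(forall c. Q(c,c)))
Drive negations inward (¬∀x A ≡ ∃x ¬A, ¬∃x A ≡ ∀x ¬A, De Morgan for ∧/∨):
  (exists e. exists a. (M(e) & ~Q(e,a))) | (exists f. forall g. (Q(g,g) & ~J(f,g))) & (exists h. Q(h,h)) & (forall c. Q(c,c))
Pull the quantifiers to the front (each side's bound variable is not free in the other side):
  exists e. exists a. exists f. forall g. exists h. forall c. (M(e) & ~Q(e,a) | Q(g,g) & ~J(f,g) & Q(h,h) & Q(c,c))
The prefix is exists e exists a exists f forall g exists h forall c: 2 universal, 4 existential.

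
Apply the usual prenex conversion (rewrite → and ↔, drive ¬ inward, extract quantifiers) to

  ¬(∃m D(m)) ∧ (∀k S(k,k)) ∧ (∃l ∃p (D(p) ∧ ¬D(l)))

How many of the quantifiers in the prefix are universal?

2

Push ¬ through the quantifiers and connectives to reach negation normal form:
  (∀m ¬D(m)) ∧ (∀k S(k,k)) ∧ (∃l ∃p (D(p) ∧ ¬D(l)))
Extract every quantifier outward, since the variables are now distinct and don't occur free across branches:
  ∀m ∀k ∃l ∃p (¬D(m) ∧ S(k,k) ∧ D(p) ∧ ¬D(l))
The prefix is ∀m ∀k ∃l ∃p: 2 universal, 2 existential.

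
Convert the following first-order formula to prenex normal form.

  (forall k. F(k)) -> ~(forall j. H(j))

exists k. exists j. (~F(k) | ~H(j))

Eliminate → and ↔ using ¬ and ∨.
  ~(forall k. F(k)) | ~(forall j. H(j))
Move each ¬ inward, flipping quantifiers it crosses:
  (exists k. ~F(k)) | (exists j. ~H(j))
Finally move all quantifiers to the prefix:
  exists k. exists j. (~F(k) | ~H(j))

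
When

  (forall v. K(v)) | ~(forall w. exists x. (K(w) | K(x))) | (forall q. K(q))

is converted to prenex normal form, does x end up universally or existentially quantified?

universal

Push ¬ through the quantifiers and connectives to reach negation normal form:
  (forall v. K(v)) | (exists w. forall x. (~K(w) & ~K(x))) | (forall q. K(q))
Extract every quantifier outward, since the variables are now distinct and don't occur free across branches:
  forall v. exists w. forall x. forall q. (K(v) | ~K(w) & ~K(x) | K(q))
The quantifier exists x sits under an odd number of negations, so it flips to forall x.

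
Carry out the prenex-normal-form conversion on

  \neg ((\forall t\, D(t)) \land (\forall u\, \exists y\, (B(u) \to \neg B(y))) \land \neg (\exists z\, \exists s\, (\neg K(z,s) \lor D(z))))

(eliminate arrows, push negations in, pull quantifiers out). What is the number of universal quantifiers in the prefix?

Rewrite implications/biconditionals: A → B as ¬A ∨ B.
  \neg ((\forall t\, D(t)) \land (\forall u\, \exists y\, (\neg B(u) \lor \neg B(y))) \land \neg (\exists z\, \exists s\, (\neg K(z,s) \lor D(z))))
Drive negations inward (¬∀x A ≡ ∃x ¬A, ¬∃x A ≡ ∀x ¬A, De Morgan for ∧/∨):
  (\exists t\, \neg D(t)) \lor (\exists u\, \forall y\, (B(u) \land B(y))) \lor (\exists z\, \exists s\, (\neg K(z,s) \lor D(z)))
Finally move all quantifiers to the prefix:
  \exists t\, \exists u\, \forall y\, \exists z\, \exists s\, (\neg D(t) \lor B(u) \land B(y) \lor \neg K(z,s) \lor D(z))
The prefix is \exists t \exists u \forall y \exists z \exists s: 1 universal, 4 existential.

1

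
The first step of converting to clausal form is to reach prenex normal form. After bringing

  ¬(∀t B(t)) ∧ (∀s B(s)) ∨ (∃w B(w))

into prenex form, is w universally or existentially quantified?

existential

Push ¬ through the quantifiers and connectives to reach negation normal form:
  (∃t ¬B(t)) ∧ (∀s B(s)) ∨ (∃w B(w))
All bound variables are already distinct, so no renaming is needed.
Pull the quantifiers to the front (each side's bound variable is not free in the other side):
  ∃t ∀s ∃w (¬B(t) ∧ B(s) ∨ B(w))
The quantifier ∃w sits under an even number of negations, so it remains existential.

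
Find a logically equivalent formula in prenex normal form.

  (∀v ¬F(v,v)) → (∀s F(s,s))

∃v ∀s (F(v,v) ∨ F(s,s))

Rewrite implications/biconditionals: A → B as ¬A ∨ B.
  ¬(∀v ¬F(v,v)) ∨ (∀s F(s,s))
Drive negations inward (¬∀x A ≡ ∃x ¬A, ¬∃x A ≡ ∀x ¬A, De Morgan for ∧/∨):
  (∃v F(v,v)) ∨ (∀s F(s,s))
All bound variables are already distinct, so no renaming is needed.
Pull the quantifiers to the front (each side's bound variable is not free in the other side):
  ∃v ∀s (F(v,v) ∨ F(s,s))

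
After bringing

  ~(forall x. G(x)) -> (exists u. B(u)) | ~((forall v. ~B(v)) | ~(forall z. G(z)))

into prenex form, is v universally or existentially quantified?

existential

First replace A → B with ¬A ∨ B.
  ~~(forall x. G(x)) | (exists u. B(u)) | ~((forall v. ~B(v)) | ~(forall z. G(z)))
Move each ¬ inward, flipping quantifiers it crosses:
  (forall x. G(x)) | (exists u. B(u)) | (exists v. B(v)) & (forall z. G(z))
Finally move all quantifiers to the prefix:
  forall x. exists u. exists v. forall z. (G(x) | B(u) | B(v) & G(z))
The quantifier forall v sits under an odd number of negations (counting the antecedent side of each →), so it flips to exists v.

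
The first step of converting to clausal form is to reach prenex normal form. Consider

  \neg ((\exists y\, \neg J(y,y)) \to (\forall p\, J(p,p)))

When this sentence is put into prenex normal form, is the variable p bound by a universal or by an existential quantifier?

First replace A → B with ¬A ∨ B.
  \neg (\neg (\exists y\, \neg J(y,y)) \lor (\forall p\, J(p,p)))
Push ¬ through the quantifiers and connectives to reach negation normal form:
  (\exists y\, \neg J(y,y)) \land (\exists p\, \neg J(p,p))
All bound variables are already distinct, so no renaming is needed.
Pull the quantifiers to the front (each side's bound variable is not free in the other side):
  \exists y\, \exists p\, (\neg J(y,y) \land \neg J(p,p))
The quantifier \forall p sits under an odd number of negations (counting the antecedent side of each →), so it flips to \exists p.

existential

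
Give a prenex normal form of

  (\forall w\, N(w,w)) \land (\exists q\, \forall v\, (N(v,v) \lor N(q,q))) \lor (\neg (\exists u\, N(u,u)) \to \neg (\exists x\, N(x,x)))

First replace A → B with ¬A ∨ B.
  (\forall w\, N(w,w)) \land (\exists q\, \forall v\, (N(v,v) \lor N(q,q))) \lor \neg \neg (\exists u\, N(u,u)) \lor \neg (\exists x\, N(x,x))
Push ¬ through the quantifiers and connectives to reach negation normal form:
  (\forall w\, N(w,w)) \land (\exists q\, \forall v\, (N(v,v) \lor N(q,q))) \lor (\exists u\, N(u,u)) \lor (\forall x\, \neg N(x,x))
Extract every quantifier outward, since the variables are now distinct and don't occur free across branches:
  \forall w\, \exists q\, \forall v\, \exists u\, \forall x\, (N(w,w) \land (N(v,v) \lor N(q,q)) \lor N(u,u) \lor \neg N(x,x))

\forall w\, \exists q\, \forall v\, \exists u\, \forall x\, (N(w,w) \land (N(v,v) \lor N(q,q)) \lor N(u,u) \lor \neg N(x,x))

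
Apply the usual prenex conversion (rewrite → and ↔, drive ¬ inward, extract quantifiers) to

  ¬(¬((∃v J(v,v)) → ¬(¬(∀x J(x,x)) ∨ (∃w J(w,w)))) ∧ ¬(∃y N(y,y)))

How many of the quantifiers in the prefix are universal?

Rewrite implications/biconditionals: A → B as ¬A ∨ B.
  ¬(¬(¬(∃v J(v,v)) ∨ ¬(¬(∀x J(x,x)) ∨ (∃w J(w,w)))) ∧ ¬(∃y N(y,y)))
Move each ¬ inward, flipping quantifiers it crosses:
  (∀v ¬J(v,v)) ∨ (∀x J(x,x)) ∧ (∀w ¬J(w,w)) ∨ (∃y N(y,y))
All bound variables are already distinct, so no renaming is needed.
Extract every quantifier outward, since the variables are now distinct and don't occur free across branches:
  ∀v ∀x ∀w ∃y (¬J(v,v) ∨ J(x,x) ∧ ¬J(w,w) ∨ N(y,y))
The prefix is ∀v ∀x ∀w ∃y: 3 universal, 1 existential.

3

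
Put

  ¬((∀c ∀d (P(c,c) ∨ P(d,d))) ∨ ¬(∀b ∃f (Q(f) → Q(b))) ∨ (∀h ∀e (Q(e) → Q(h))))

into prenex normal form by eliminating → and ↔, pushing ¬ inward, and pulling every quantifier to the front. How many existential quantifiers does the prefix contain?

Rewrite implications/biconditionals: A → B as ¬A ∨ B.
  ¬((∀c ∀d (P(c,c) ∨ P(d,d))) ∨ ¬(∀b ∃f (¬Q(f) ∨ Q(b))) ∨ (∀h ∀e (¬Q(e) ∨ Q(h))))
Move each ¬ inward, flipping quantifiers it crosses:
  (∃c ∃d (¬P(c,c) ∧ ¬P(d,d))) ∧ (∀b ∃f (¬Q(f) ∨ Q(b))) ∧ (∃h ∃e (Q(e) ∧ ¬Q(h)))
All bound variables are already distinct, so no renaming is needed.
Extract every quantifier outward, since the variables are now distinct and don't occur free across branches:
  ∃c ∃d ∀b ∃f ∃h ∃e (¬P(c,c) ∧ ¬P(d,d) ∧ (¬Q(f) ∨ Q(b)) ∧ Q(e) ∧ ¬Q(h))
The prefix is ∃c ∃d ∀b ∃f ∃h ∃e: 1 universal, 5 existential.

5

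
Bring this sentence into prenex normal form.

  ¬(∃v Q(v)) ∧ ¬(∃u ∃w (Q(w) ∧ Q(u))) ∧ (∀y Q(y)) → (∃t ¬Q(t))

First replace A → B with ¬A ∨ B.
  ¬(¬(∃v Q(v)) ∧ ¬(∃u ∃w (Q(w) ∧ Q(u))) ∧ (∀y Q(y))) ∨ (∃t ¬Q(t))
Push ¬ through the quantifiers and connectives to reach negation normal form:
  (∃v Q(v)) ∨ (∃u ∃w (Q(w) ∧ Q(u))) ∨ (∃y ¬Q(y)) ∨ (∃t ¬Q(t))
Finally move all quantifiers to the prefix:
  ∃v ∃u ∃w ∃y ∃t (Q(v) ∨ Q(w) ∧ Q(u) ∨ ¬Q(y) ∨ ¬Q(t))

∃v ∃u ∃w ∃y ∃t (Q(v) ∨ Q(w) ∧ Q(u) ∨ ¬Q(y) ∨ ¬Q(t))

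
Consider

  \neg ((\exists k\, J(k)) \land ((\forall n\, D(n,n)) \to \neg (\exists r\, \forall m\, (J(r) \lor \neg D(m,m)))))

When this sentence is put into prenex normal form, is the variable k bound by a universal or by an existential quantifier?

universal

Rewrite implications/biconditionals: A → B as ¬A ∨ B.
  \neg ((\exists k\, J(k)) \land (\neg (\forall n\, D(n,n)) \lor \neg (\exists r\, \forall m\, (J(r) \lor \neg D(m,m)))))
Move each ¬ inward, flipping quantifiers it crosses:
  (\forall k\, \neg J(k)) \lor (\forall n\, D(n,n)) \land (\exists r\, \forall m\, (J(r) \lor \neg D(m,m)))
All bound variables are already distinct, so no renaming is needed.
Pull the quantifiers to the front (each side's bound variable is not free in the other side):
  \forall k\, \forall n\, \exists r\, \forall m\, (\neg J(k) \lor D(n,n) \land (J(r) \lor \neg D(m,m)))
The quantifier \exists k sits under an odd number of negations (counting the antecedent side of each →), so it flips to \forall k.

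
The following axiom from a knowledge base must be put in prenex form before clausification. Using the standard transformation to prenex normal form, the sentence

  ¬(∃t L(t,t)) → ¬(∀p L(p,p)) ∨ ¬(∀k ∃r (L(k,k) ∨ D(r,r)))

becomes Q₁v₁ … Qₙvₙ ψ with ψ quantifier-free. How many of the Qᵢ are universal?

1

Eliminate → and ↔ using ¬ and ∨.
  ¬¬(∃t L(t,t)) ∨ ¬(∀p L(p,p)) ∨ ¬(∀k ∃r (L(k,k) ∨ D(r,r)))
Drive negations inward (¬∀x A ≡ ∃x ¬A, ¬∃x A ≡ ∀x ¬A, De Morgan for ∧/∨):
  (∃t L(t,t)) ∨ (∃p ¬L(p,p)) ∨ (∃k ∀r (¬L(k,k) ∧ ¬D(r,r)))
Pull the quantifiers to the front (each side's bound variable is not free in the other side):
  ∃t ∃p ∃k ∀r (L(t,t) ∨ ¬L(p,p) ∨ ¬L(k,k) ∧ ¬D(r,r))
The prefix is ∃t ∃p ∃k ∀r: 1 universal, 3 existential.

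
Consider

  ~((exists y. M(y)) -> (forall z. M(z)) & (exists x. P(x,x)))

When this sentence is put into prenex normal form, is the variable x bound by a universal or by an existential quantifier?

universal

Eliminate → and ↔ using ¬ and ∨.
  ~(~(exists y. M(y)) | (forall z. M(z)) & (exists x. P(x,x)))
Push ¬ through the quantifiers and connectives to reach negation normal form:
  (exists y. M(y)) & ((exists z. ~M(z)) | (forall x. ~P(x,x)))
Extract every quantifier outward, since the variables are now distinct and don't occur free across branches:
  exists y. exists z. forall x. (M(y) & (~M(z) | ~P(x,x)))
The quantifier exists x sits under an odd number of negations (counting the antecedent side of each →), so it flips to forall x.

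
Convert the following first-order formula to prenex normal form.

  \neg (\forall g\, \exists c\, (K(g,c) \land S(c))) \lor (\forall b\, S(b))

Push ¬ through the quantifiers and connectives to reach negation normal form:
  (\exists g\, \forall c\, (\neg K(g,c) \lor \neg S(c))) \lor (\forall b\, S(b))
All bound variables are already distinct, so no renaming is needed.
Pull the quantifiers to the front (each side's bound variable is not free in the other side):
  \exists g\, \forall c\, \forall b\, (\neg K(g,c) \lor \neg S(c) \lor S(b))

\exists g\, \forall c\, \forall b\, (\neg K(g,c) \lor \neg S(c) \lor S(b))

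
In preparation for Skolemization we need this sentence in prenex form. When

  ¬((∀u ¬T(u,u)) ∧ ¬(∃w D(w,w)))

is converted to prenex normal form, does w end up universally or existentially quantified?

Push ¬ through the quantifiers and connectives to reach negation normal form:
  (∃u T(u,u)) ∨ (∃w D(w,w))
All bound variables are already distinct, so no renaming is needed.
Pull the quantifiers to the front (each side's bound variable is not free in the other side):
  ∃u ∃w (T(u,u) ∨ D(w,w))
The quantifier ∃w sits under an even number of negations, so it remains existential.

existential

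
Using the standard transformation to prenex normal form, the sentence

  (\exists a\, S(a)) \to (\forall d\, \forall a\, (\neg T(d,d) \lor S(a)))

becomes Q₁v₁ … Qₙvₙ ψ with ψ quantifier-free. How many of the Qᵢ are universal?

First replace A → B with ¬A ∨ B.
  \neg (\exists a\, S(a)) \lor (\forall d\, \forall a\, (\neg T(d,d) \lor S(a)))
Move each ¬ inward, flipping quantifiers it crosses:
  (\forall a\, \neg S(a)) \lor (\forall d\, \forall a\, (\neg T(d,d) \lor S(a)))
Give each quantifier a distinct variable: a↦s.
  (\forall a\, \neg S(a)) \lor (\forall d\, \forall s\, (\neg T(d,d) \lor S(s)))
Pull the quantifiers to the front (each side's bound variable is not free in the other side):
  \forall a\, \forall d\, \forall s\, (\neg S(a) \lor \neg T(d,d) \lor S(s))
The prefix is \forall a \forall d \forall s: 3 universal, 0 existential.

3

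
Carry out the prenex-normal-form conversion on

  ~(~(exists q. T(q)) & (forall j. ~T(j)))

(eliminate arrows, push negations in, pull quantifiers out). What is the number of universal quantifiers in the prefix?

Push ¬ through the quantifiers and connectives to reach negation normal form:
  (exists q. T(q)) | (exists j. T(j))
Extract every quantifier outward, since the variables are now distinct and don't occur free across branches:
  exists q. exists j. (T(q) | T(j))
The prefix is exists q exists j: 0 universal, 2 existential.

0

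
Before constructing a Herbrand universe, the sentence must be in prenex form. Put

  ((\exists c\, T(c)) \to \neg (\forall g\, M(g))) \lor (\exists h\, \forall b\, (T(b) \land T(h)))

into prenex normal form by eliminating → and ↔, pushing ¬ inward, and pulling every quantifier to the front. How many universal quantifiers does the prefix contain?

Rewrite implications/biconditionals: A → B as ¬A ∨ B.
  \neg (\exists c\, T(c)) \lor \neg (\forall g\, M(g)) \lor (\exists h\, \forall b\, (T(b) \land T(h)))
Push ¬ through the quantifiers and connectives to reach negation normal form:
  (\forall c\, \neg T(c)) \lor (\exists g\, \neg M(g)) \lor (\exists h\, \forall b\, (T(b) \land T(h)))
Pull the quantifiers to the front (each side's bound variable is not free in the other side):
  \forall c\, \exists g\, \exists h\, \forall b\, (\neg T(c) \lor \neg M(g) \lor T(b) \land T(h))
The prefix is \forall c \exists g \exists h \forall b: 2 universal, 2 existential.

2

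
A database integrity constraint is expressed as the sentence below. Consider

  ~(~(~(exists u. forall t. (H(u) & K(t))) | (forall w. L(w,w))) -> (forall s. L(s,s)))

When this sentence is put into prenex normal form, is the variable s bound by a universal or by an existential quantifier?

existential

Eliminate → and ↔ using ¬ and ∨.
  ~(~~(~(exists u. forall t. (H(u) & K(t))) | (forall w. L(w,w))) | (forall s. L(s,s)))
Drive negations inward (¬∀x A ≡ ∃x ¬A, ¬∃x A ≡ ∀x ¬A, De Morgan for ∧/∨):
  (exists u. forall t. (H(u) & K(t))) & (exists w. ~L(w,w)) & (exists s. ~L(s,s))
All bound variables are already distinct, so no renaming is needed.
Extract every quantifier outward, since the variables are now distinct and don't occur free across branches:
  exists u. forall t. exists w. exists s. (H(u) & K(t) & ~L(w,w) & ~L(s,s))
The quantifier forall s sits under an odd number of negations (counting the antecedent side of each →), so it flips to exists s.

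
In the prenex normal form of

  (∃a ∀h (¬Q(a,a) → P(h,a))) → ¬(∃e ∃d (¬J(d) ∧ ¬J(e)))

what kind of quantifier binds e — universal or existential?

universal

First replace A → B with ¬A ∨ B.
  ¬(∃a ∀h (¬¬Q(a,a) ∨ P(h,a))) ∨ ¬(∃e ∃d (¬J(d) ∧ ¬J(e)))
Push ¬ through the quantifiers and connectives to reach negation normal form:
  (∀a ∃h (¬Q(a,a) ∧ ¬P(h,a))) ∨ (∀e ∀d (J(d) ∨ J(e)))
Pull the quantifiers to the front (each side's bound variable is not free in the other side):
  ∀a ∃h ∀e ∀d (¬Q(a,a) ∧ ¬P(h,a) ∨ J(d) ∨ J(e))
The quantifier ∃e sits under an odd number of negations (counting the antecedent side of each →), so it flips to ∀e.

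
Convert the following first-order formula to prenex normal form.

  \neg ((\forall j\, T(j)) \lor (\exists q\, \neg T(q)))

\exists j\, \forall q\, (\neg T(j) \land T(q))

Drive negations inward (¬∀x A ≡ ∃x ¬A, ¬∃x A ≡ ∀x ¬A, De Morgan for ∧/∨):
  (\exists j\, \neg T(j)) \land (\forall q\, T(q))
All bound variables are already distinct, so no renaming is needed.
Pull the quantifiers to the front (each side's bound variable is not free in the other side):
  \exists j\, \forall q\, (\neg T(j) \land T(q))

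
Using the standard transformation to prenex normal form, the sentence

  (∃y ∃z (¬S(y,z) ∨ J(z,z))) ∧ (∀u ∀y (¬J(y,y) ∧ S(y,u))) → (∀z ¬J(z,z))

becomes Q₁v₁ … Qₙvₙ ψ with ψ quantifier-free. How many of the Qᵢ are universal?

Rewrite implications/biconditionals: A → B as ¬A ∨ B.
  ¬((∃y ∃z (¬S(y,z) ∨ J(z,z))) ∧ (∀u ∀y (¬J(y,y) ∧ S(y,u)))) ∨ (∀z ¬J(z,z))
Push ¬ through the quantifiers and connectives to reach negation normal form:
  (∀y ∀z (S(y,z) ∧ ¬J(z,z))) ∨ (∃u ∃y (J(y,y) ∨ ¬S(y,u))) ∨ (∀z ¬J(z,z))
Give each quantifier a distinct variable: y↦x1, z↦p.
  (∀y ∀z (S(y,z) ∧ ¬J(z,z))) ∨ (∃u ∃x1 (J(x1,x1) ∨ ¬S(x1,u))) ∨ (∀p ¬J(p,p))
Finally move all quantifiers to the prefix:
  ∀y ∀z ∃u ∃x1 ∀p (S(y,z) ∧ ¬J(z,z) ∨ J(x1,x1) ∨ ¬S(x1,u) ∨ ¬J(p,p))
The prefix is ∀y ∀z ∃u ∃x1 ∀p: 3 universal, 2 existential.

3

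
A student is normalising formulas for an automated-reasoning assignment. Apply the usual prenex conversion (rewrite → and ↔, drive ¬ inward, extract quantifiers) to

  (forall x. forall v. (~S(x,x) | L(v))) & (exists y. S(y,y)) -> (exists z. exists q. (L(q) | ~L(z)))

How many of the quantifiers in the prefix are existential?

4

First replace A → B with ¬A ∨ B.
  ~((forall x. forall v. (~S(x,x) | L(v))) & (exists y. S(y,y))) | (exists z. exists q. (L(q) | ~L(z)))
Move each ¬ inward, flipping quantifiers it crosses:
  (exists x. exists v. (S(x,x) & ~L(v))) | (forall y. ~S(y,y)) | (exists z. exists q. (L(q) | ~L(z)))
Finally move all quantifiers to the prefix:
  exists x. exists v. forall y. exists z. exists q. (S(x,x) & ~L(v) | ~S(y,y) | L(q) | ~L(z))
The prefix is exists x exists v forall y exists z exists q: 1 universal, 4 existential.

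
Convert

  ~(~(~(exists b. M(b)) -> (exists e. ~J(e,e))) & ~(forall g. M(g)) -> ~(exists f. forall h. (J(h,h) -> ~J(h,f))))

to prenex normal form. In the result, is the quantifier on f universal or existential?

First replace A → B with ¬A ∨ B.
  ~(~(~(~~(exists b. M(b)) | (exists e. ~J(e,e))) & ~(forall g. M(g))) | ~(exists f. forall h. (~J(h,h) | ~J(h,f))))
Drive negations inward (¬∀x A ≡ ∃x ¬A, ¬∃x A ≡ ∀x ¬A, De Morgan for ∧/∨):
  (forall b. ~M(b)) & (forall e. J(e,e)) & (exists g. ~M(g)) & (exists f. forall h. (~J(h,h) | ~J(h,f)))
All bound variables are already distinct, so no renaming is needed.
Pull the quantifiers to the front (each side's bound variable is not free in the other side):
  forall b. forall e. exists g. exists f. forall h. (~M(b) & J(e,e) & ~M(g) & (~J(h,h) | ~J(h,f)))
The quantifier exists f sits under an even number of negations (counting the antecedent side of each →), so it remains existential.

existential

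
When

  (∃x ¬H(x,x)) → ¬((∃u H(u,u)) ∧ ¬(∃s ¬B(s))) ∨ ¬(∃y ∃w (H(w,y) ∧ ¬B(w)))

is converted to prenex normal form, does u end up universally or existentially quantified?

First replace A → B with ¬A ∨ B.
  ¬(∃x ¬H(x,x)) ∨ ¬((∃u H(u,u)) ∧ ¬(∃s ¬B(s))) ∨ ¬(∃y ∃w (H(w,y) ∧ ¬B(w)))
Drive negations inward (¬∀x A ≡ ∃x ¬A, ¬∃x A ≡ ∀x ¬A, De Morgan for ∧/∨):
  (∀x H(x,x)) ∨ (∀u ¬H(u,u)) ∨ (∃s ¬B(s)) ∨ (∀y ∀w (¬H(w,y) ∨ B(w)))
Pull the quantifiers to the front (each side's bound variable is not free in the other side):
  ∀x ∀u ∃s ∀y ∀w (H(x,x) ∨ ¬H(u,u) ∨ ¬B(s) ∨ ¬H(w,y) ∨ B(w))
The quantifier ∃u sits under an odd number of negations (counting the antecedent side of each →), so it flips to ∀u.

universal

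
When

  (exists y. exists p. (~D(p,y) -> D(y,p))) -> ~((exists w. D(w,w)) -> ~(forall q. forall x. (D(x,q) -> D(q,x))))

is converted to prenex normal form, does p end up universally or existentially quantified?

Eliminate → and ↔ using ¬ and ∨.
  ~(exists y. exists p. (~~D(p,y) | D(y,p))) | ~(~(exists w. D(w,w)) | ~(forall q. forall x. (~D(x,q) | D(q,x))))
Move each ¬ inward, flipping quantifiers it crosses:
  (forall y. forall p. (~D(p,y) & ~D(y,p))) | (exists w. D(w,w)) & (forall q. forall x. (~D(x,q) | D(q,x)))
Finally move all quantifiers to the prefix:
  forall y. forall p. exists w. forall q. forall x. (~D(p,y) & ~D(y,p) | D(w,w) & (~D(x,q) | D(q,x)))
The quantifier exists p sits under an odd number of negations (counting the antecedent side of each →), so it flips to forall p.

universal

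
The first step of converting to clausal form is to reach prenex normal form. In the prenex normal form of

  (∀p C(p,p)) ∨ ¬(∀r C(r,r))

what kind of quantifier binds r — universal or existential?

existential

Move each ¬ inward, flipping quantifiers it crosses:
  (∀p C(p,p)) ∨ (∃r ¬C(r,r))
All bound variables are already distinct, so no renaming is needed.
Pull the quantifiers to the front (each side's bound variable is not free in the other side):
  ∀p ∃r (C(p,p) ∨ ¬C(r,r))
The quantifier ∀r sits under an odd number of negations, so it flips to ∃r.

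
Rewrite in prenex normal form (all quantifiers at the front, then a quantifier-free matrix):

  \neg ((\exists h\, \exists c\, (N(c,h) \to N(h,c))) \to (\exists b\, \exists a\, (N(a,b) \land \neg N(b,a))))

Eliminate → and ↔ using ¬ and ∨.
  \neg (\neg (\exists h\, \exists c\, (\neg N(c,h) \lor N(h,c))) \lor (\exists b\, \exists a\, (N(a,b) \land \neg N(b,a))))
Push ¬ through the quantifiers and connectives to reach negation normal form:
  (\exists h\, \exists c\, (\neg N(c,h) \lor N(h,c))) \land (\forall b\, \forall a\, (\neg N(a,b) \lor N(b,a)))
All bound variables are already distinct, so no renaming is needed.
Finally move all quantifiers to the prefix:
  \exists h\, \exists c\, \forall b\, \forall a\, ((\neg N(c,h) \lor N(h,c)) \land (\neg N(a,b) \lor N(b,a)))

\exists h\, \exists c\, \forall b\, \forall a\, ((\neg N(c,h) \lor N(h,c)) \land (\neg N(a,b) \lor N(b,a)))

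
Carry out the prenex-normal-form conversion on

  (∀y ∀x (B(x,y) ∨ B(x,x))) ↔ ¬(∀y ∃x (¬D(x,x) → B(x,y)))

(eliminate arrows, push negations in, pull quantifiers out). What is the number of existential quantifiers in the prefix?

Eliminate → and ↔ using ¬ and ∨; A ↔ B as (¬A ∨ B) ∧ (¬B ∨ A).
  (¬(∀y ∀x (B(x,y) ∨ B(x,x))) ∨ ¬(∀y ∃x (¬¬D(x,x) ∨ B(x,y)))) ∧ (¬¬(∀y ∃x (¬¬D(x,x) ∨ B(x,y))) ∨ (∀y ∀x (B(x,y) ∨ B(x,x))))
Move each ¬ inward, flipping quantifiers it crosses:
  ((∃y ∃x (¬B(x,y) ∧ ¬B(x,x))) ∨ (∃y ∀x (¬D(x,x) ∧ ¬B(x,y)))) ∧ ((∀y ∃x (D(x,x) ∨ B(x,y))) ∨ (∀y ∀x (B(x,y) ∨ B(x,x))))
Standardize variables apart so no two quantifiers bind the same name: y↦z, x↦b, y↦y1, x↦a, y↦q, x↦w1.
  ((∃y ∃x (¬B(x,y) ∧ ¬B(x,x))) ∨ (∃z ∀b (¬D(b,b) ∧ ¬B(b,z)))) ∧ ((∀y1 ∃a (D(a,a) ∨ B(a,y1))) ∨ (∀q ∀w1 (B(w1,q) ∨ B(w1,w1))))
Extract every quantifier outward, since the variables are now distinct and don't occur free across branches:
  ∃y ∃x ∃z ∀b ∀y1 ∃a ∀q ∀w1 ((¬B(x,y) ∧ ¬B(x,x) ∨ ¬D(b,b) ∧ ¬B(b,z)) ∧ (D(a,a) ∨ B(a,y1) ∨ B(w1,q) ∨ B(w1,w1)))
The prefix is ∃y ∃x ∃z ∀b ∀y1 ∃a ∀q ∀w1: 4 universal, 4 existential.

4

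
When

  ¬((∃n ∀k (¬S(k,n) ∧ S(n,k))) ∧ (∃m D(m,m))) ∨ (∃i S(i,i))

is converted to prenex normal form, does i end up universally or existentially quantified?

existential

Push ¬ through the quantifiers and connectives to reach negation normal form:
  (∀n ∃k (S(k,n) ∨ ¬S(n,k))) ∨ (∀m ¬D(m,m)) ∨ (∃i S(i,i))
All bound variables are already distinct, so no renaming is needed.
Pull the quantifiers to the front (each side's bound variable is not free in the other side):
  ∀n ∃k ∀m ∃i (S(k,n) ∨ ¬S(n,k) ∨ ¬D(m,m) ∨ S(i,i))
The quantifier ∃i sits under an even number of negations, so it remains existential.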